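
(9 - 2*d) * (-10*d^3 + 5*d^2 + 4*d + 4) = 20*d^4 - 100*d^3 + 37*d^2 + 28*d + 36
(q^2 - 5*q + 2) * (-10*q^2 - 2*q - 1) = -10*q^4 + 48*q^3 - 11*q^2 + q - 2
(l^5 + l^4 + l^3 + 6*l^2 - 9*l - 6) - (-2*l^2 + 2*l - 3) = l^5 + l^4 + l^3 + 8*l^2 - 11*l - 3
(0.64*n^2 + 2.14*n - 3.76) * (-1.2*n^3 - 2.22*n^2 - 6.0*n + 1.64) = -0.768*n^5 - 3.9888*n^4 - 4.0788*n^3 - 3.4432*n^2 + 26.0696*n - 6.1664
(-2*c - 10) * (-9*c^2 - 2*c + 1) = 18*c^3 + 94*c^2 + 18*c - 10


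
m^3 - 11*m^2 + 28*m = m*(m - 7)*(m - 4)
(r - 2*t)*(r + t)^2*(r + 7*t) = r^4 + 7*r^3*t - 3*r^2*t^2 - 23*r*t^3 - 14*t^4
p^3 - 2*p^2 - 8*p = p*(p - 4)*(p + 2)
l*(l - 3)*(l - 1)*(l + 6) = l^4 + 2*l^3 - 21*l^2 + 18*l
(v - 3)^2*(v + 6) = v^3 - 27*v + 54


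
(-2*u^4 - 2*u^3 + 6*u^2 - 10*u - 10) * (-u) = 2*u^5 + 2*u^4 - 6*u^3 + 10*u^2 + 10*u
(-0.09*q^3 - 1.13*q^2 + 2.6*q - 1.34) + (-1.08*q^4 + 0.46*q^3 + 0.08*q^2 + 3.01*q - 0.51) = -1.08*q^4 + 0.37*q^3 - 1.05*q^2 + 5.61*q - 1.85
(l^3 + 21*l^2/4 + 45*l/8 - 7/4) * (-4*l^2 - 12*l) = -4*l^5 - 33*l^4 - 171*l^3/2 - 121*l^2/2 + 21*l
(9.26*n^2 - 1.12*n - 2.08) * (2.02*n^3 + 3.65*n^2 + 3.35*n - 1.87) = 18.7052*n^5 + 31.5366*n^4 + 22.7314*n^3 - 28.6602*n^2 - 4.8736*n + 3.8896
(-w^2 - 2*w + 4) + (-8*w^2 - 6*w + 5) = -9*w^2 - 8*w + 9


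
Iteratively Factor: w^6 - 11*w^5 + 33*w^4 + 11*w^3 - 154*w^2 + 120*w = (w + 2)*(w^5 - 13*w^4 + 59*w^3 - 107*w^2 + 60*w) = (w - 5)*(w + 2)*(w^4 - 8*w^3 + 19*w^2 - 12*w) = (w - 5)*(w - 3)*(w + 2)*(w^3 - 5*w^2 + 4*w) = (w - 5)*(w - 4)*(w - 3)*(w + 2)*(w^2 - w) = (w - 5)*(w - 4)*(w - 3)*(w - 1)*(w + 2)*(w)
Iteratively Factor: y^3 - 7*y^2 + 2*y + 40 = (y + 2)*(y^2 - 9*y + 20) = (y - 5)*(y + 2)*(y - 4)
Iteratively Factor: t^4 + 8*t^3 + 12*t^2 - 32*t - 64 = (t + 4)*(t^3 + 4*t^2 - 4*t - 16) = (t + 4)^2*(t^2 - 4) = (t + 2)*(t + 4)^2*(t - 2)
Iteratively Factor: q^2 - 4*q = (q)*(q - 4)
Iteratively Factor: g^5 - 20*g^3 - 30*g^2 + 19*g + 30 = (g - 5)*(g^4 + 5*g^3 + 5*g^2 - 5*g - 6) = (g - 5)*(g + 3)*(g^3 + 2*g^2 - g - 2) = (g - 5)*(g + 2)*(g + 3)*(g^2 - 1) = (g - 5)*(g + 1)*(g + 2)*(g + 3)*(g - 1)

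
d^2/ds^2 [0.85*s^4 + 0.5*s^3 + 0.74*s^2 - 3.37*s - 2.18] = 10.2*s^2 + 3.0*s + 1.48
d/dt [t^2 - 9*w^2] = 2*t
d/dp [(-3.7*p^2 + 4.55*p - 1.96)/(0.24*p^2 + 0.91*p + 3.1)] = (-4.459*p^2 - 21.9992*p + 15.8886)/(0.0576*p^4 + 0.4368*p^3 + 2.3161*p^2 + 5.642*p + 9.61)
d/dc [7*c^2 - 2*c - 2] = 14*c - 2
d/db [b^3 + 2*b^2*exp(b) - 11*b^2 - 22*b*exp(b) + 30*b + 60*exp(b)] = 2*b^2*exp(b) + 3*b^2 - 18*b*exp(b) - 22*b + 38*exp(b) + 30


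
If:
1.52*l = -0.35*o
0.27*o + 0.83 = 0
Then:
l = 0.71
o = -3.07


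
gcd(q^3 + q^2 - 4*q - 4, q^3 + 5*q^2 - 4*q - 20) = q^2 - 4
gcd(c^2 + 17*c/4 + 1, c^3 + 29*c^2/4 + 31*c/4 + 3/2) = c + 1/4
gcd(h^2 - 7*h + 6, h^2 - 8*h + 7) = h - 1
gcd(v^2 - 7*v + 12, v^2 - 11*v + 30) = 1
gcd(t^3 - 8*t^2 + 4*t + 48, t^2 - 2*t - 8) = t^2 - 2*t - 8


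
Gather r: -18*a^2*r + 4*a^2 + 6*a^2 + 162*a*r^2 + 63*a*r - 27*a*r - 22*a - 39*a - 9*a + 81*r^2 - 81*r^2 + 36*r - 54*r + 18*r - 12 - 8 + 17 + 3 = 10*a^2 + 162*a*r^2 - 70*a + r*(-18*a^2 + 36*a)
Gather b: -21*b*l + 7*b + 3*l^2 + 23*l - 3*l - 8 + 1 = b*(7 - 21*l) + 3*l^2 + 20*l - 7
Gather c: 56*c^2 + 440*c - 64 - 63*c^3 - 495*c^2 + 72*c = -63*c^3 - 439*c^2 + 512*c - 64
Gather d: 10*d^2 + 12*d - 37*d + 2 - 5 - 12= 10*d^2 - 25*d - 15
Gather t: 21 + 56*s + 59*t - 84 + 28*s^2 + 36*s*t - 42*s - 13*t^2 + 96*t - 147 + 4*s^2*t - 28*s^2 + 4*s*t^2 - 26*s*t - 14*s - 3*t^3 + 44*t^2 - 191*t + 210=-3*t^3 + t^2*(4*s + 31) + t*(4*s^2 + 10*s - 36)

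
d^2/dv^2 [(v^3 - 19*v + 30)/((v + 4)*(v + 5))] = 84/(v^3 + 12*v^2 + 48*v + 64)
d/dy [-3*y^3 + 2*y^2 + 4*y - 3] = -9*y^2 + 4*y + 4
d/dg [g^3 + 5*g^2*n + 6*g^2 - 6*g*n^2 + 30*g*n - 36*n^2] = 3*g^2 + 10*g*n + 12*g - 6*n^2 + 30*n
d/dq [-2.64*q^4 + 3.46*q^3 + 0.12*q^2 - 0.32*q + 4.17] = -10.56*q^3 + 10.38*q^2 + 0.24*q - 0.32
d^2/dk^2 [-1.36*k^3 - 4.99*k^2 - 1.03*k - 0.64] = -8.16*k - 9.98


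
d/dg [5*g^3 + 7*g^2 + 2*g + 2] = 15*g^2 + 14*g + 2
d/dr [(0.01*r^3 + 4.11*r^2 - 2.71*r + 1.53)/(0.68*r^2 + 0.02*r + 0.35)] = (0.0068*r^4 + 0.000399999999999956*r^3 + 1.9355*r^2 + 0.7962*r - 0.9791)/(0.4624*r^4 + 0.0272*r^3 + 0.4764*r^2 + 0.014*r + 0.1225)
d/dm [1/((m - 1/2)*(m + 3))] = 2*(-4*m - 5)/(4*m^4 + 20*m^3 + 13*m^2 - 30*m + 9)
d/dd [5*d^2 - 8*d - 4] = 10*d - 8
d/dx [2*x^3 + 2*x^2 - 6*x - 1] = 6*x^2 + 4*x - 6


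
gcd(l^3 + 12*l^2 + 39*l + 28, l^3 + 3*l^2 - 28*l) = l + 7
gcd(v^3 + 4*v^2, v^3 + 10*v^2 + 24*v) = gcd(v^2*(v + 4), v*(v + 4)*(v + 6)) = v^2 + 4*v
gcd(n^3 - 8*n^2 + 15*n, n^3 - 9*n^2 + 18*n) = n^2 - 3*n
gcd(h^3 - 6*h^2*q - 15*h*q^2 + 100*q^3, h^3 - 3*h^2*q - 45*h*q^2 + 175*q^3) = h^2 - 10*h*q + 25*q^2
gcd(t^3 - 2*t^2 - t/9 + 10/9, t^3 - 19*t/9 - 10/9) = t^2 - t - 10/9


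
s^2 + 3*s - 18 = (s - 3)*(s + 6)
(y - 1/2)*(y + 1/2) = y^2 - 1/4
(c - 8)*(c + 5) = c^2 - 3*c - 40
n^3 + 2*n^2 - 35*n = n*(n - 5)*(n + 7)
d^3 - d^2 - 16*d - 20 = (d - 5)*(d + 2)^2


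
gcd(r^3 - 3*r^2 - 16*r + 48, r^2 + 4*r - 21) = r - 3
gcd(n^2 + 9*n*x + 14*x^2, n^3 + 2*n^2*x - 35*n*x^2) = n + 7*x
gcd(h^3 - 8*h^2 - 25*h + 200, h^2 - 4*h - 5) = h - 5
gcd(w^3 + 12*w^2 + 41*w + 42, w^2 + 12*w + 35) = w + 7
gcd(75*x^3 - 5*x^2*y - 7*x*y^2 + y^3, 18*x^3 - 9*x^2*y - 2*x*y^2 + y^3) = 3*x + y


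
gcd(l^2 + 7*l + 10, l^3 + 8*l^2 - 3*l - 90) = l + 5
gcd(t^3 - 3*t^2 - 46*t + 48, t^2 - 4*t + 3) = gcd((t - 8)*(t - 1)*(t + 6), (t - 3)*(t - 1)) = t - 1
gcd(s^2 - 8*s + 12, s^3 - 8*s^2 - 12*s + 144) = s - 6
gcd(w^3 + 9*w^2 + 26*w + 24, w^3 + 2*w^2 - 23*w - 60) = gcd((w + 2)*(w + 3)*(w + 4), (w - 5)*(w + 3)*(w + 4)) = w^2 + 7*w + 12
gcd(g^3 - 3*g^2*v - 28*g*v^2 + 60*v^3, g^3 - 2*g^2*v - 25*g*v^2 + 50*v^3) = -g^2 - 3*g*v + 10*v^2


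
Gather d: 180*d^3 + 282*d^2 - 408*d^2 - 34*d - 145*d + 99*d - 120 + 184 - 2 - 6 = 180*d^3 - 126*d^2 - 80*d + 56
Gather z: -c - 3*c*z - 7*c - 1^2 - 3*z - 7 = -8*c + z*(-3*c - 3) - 8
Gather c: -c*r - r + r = -c*r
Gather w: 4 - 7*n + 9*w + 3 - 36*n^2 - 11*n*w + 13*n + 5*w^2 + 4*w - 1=-36*n^2 + 6*n + 5*w^2 + w*(13 - 11*n) + 6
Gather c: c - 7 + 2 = c - 5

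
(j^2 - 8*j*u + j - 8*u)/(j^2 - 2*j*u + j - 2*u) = (-j + 8*u)/(-j + 2*u)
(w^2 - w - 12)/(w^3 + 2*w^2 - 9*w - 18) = (w - 4)/(w^2 - w - 6)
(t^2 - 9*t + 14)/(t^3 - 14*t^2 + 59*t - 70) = 1/(t - 5)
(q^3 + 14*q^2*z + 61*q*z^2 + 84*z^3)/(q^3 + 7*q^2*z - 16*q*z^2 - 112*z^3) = (-q - 3*z)/(-q + 4*z)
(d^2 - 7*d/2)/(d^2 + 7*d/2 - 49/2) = d/(d + 7)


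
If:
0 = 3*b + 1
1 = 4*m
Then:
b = -1/3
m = 1/4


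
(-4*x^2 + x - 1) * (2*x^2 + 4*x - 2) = -8*x^4 - 14*x^3 + 10*x^2 - 6*x + 2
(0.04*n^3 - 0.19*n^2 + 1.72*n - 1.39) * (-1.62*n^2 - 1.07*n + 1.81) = -0.0648*n^5 + 0.265*n^4 - 2.5107*n^3 + 0.0674999999999997*n^2 + 4.6005*n - 2.5159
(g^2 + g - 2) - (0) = g^2 + g - 2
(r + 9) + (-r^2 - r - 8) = 1 - r^2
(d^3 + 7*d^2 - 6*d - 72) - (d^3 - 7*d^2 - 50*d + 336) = 14*d^2 + 44*d - 408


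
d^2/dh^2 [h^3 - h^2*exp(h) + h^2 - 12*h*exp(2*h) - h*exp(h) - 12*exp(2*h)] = -h^2*exp(h) - 48*h*exp(2*h) - 5*h*exp(h) + 6*h - 96*exp(2*h) - 4*exp(h) + 2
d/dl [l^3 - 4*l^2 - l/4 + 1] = 3*l^2 - 8*l - 1/4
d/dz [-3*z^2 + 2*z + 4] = 2 - 6*z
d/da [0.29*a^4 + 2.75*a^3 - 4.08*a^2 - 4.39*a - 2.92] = 1.16*a^3 + 8.25*a^2 - 8.16*a - 4.39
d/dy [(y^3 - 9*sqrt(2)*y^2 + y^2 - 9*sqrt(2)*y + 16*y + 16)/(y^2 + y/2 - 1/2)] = 2*(2*y^2 - 2*y - 32 + 9*sqrt(2))/(4*y^2 - 4*y + 1)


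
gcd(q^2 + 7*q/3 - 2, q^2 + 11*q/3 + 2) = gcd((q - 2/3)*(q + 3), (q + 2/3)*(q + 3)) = q + 3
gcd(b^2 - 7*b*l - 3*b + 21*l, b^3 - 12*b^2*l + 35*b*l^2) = b - 7*l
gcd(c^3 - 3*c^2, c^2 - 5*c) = c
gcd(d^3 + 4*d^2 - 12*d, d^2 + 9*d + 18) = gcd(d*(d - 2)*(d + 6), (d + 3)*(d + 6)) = d + 6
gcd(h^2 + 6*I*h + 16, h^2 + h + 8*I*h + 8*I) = h + 8*I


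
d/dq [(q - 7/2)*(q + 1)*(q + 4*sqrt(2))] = 3*q^2 - 5*q + 8*sqrt(2)*q - 10*sqrt(2) - 7/2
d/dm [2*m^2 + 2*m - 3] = 4*m + 2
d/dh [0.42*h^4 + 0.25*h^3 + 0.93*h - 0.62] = 1.68*h^3 + 0.75*h^2 + 0.93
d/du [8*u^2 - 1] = 16*u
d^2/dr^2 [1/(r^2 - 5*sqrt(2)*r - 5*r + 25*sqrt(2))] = 2*(-r^2 + 5*r + 5*sqrt(2)*r + (-2*r + 5 + 5*sqrt(2))^2 - 25*sqrt(2))/(r^2 - 5*sqrt(2)*r - 5*r + 25*sqrt(2))^3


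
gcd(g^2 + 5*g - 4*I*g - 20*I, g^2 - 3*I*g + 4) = g - 4*I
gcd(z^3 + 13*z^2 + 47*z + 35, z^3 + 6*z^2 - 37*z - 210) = z^2 + 12*z + 35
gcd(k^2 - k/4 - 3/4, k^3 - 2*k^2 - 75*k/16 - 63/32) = k + 3/4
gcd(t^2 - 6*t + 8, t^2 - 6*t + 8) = t^2 - 6*t + 8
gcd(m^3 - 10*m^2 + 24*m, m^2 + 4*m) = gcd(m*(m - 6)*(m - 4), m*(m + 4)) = m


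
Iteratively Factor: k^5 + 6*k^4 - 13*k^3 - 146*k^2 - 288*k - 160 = (k + 4)*(k^4 + 2*k^3 - 21*k^2 - 62*k - 40) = (k + 4)^2*(k^3 - 2*k^2 - 13*k - 10) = (k - 5)*(k + 4)^2*(k^2 + 3*k + 2) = (k - 5)*(k + 2)*(k + 4)^2*(k + 1)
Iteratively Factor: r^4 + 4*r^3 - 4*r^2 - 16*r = (r + 4)*(r^3 - 4*r) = r*(r + 4)*(r^2 - 4) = r*(r + 2)*(r + 4)*(r - 2)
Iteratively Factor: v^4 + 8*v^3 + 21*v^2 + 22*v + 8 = (v + 1)*(v^3 + 7*v^2 + 14*v + 8) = (v + 1)*(v + 2)*(v^2 + 5*v + 4) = (v + 1)*(v + 2)*(v + 4)*(v + 1)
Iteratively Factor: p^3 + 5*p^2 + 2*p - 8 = (p - 1)*(p^2 + 6*p + 8) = (p - 1)*(p + 2)*(p + 4)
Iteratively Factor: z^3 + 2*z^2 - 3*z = (z - 1)*(z^2 + 3*z) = z*(z - 1)*(z + 3)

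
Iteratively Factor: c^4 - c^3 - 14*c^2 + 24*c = (c + 4)*(c^3 - 5*c^2 + 6*c) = c*(c + 4)*(c^2 - 5*c + 6) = c*(c - 3)*(c + 4)*(c - 2)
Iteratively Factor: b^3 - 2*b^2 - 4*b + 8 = (b + 2)*(b^2 - 4*b + 4) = (b - 2)*(b + 2)*(b - 2)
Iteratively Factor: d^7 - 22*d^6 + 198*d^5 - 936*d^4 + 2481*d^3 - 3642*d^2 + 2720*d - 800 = (d - 1)*(d^6 - 21*d^5 + 177*d^4 - 759*d^3 + 1722*d^2 - 1920*d + 800) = (d - 4)*(d - 1)*(d^5 - 17*d^4 + 109*d^3 - 323*d^2 + 430*d - 200) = (d - 4)^2*(d - 1)*(d^4 - 13*d^3 + 57*d^2 - 95*d + 50) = (d - 4)^2*(d - 1)^2*(d^3 - 12*d^2 + 45*d - 50) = (d - 5)*(d - 4)^2*(d - 1)^2*(d^2 - 7*d + 10) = (d - 5)*(d - 4)^2*(d - 2)*(d - 1)^2*(d - 5)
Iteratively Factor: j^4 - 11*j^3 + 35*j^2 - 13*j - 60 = (j + 1)*(j^3 - 12*j^2 + 47*j - 60) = (j - 5)*(j + 1)*(j^2 - 7*j + 12) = (j - 5)*(j - 3)*(j + 1)*(j - 4)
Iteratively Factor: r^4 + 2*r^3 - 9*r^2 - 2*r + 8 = (r - 1)*(r^3 + 3*r^2 - 6*r - 8) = (r - 2)*(r - 1)*(r^2 + 5*r + 4) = (r - 2)*(r - 1)*(r + 4)*(r + 1)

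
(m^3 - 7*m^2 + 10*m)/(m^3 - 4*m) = (m - 5)/(m + 2)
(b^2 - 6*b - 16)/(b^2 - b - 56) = (b + 2)/(b + 7)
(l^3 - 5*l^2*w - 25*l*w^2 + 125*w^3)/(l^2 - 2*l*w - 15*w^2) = (l^2 - 25*w^2)/(l + 3*w)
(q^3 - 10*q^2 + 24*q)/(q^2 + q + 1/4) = 4*q*(q^2 - 10*q + 24)/(4*q^2 + 4*q + 1)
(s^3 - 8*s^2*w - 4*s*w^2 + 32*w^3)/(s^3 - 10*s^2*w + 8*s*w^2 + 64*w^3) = (s - 2*w)/(s - 4*w)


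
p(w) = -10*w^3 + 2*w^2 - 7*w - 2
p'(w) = -30*w^2 + 4*w - 7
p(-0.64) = 5.92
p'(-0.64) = -21.85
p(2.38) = -142.14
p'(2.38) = -167.41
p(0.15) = -3.04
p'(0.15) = -7.08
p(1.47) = -39.73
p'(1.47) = -65.95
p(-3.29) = 398.79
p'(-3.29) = -344.88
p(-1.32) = 33.72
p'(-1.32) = -64.55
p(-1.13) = 22.89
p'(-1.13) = -49.83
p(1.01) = -17.33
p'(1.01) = -33.56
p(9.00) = -7193.00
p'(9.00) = -2401.00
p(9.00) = -7193.00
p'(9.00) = -2401.00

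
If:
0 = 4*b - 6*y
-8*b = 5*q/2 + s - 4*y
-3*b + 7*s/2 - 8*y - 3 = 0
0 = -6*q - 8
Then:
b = 26/81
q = -4/3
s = 394/243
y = 52/243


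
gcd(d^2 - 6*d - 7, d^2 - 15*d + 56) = d - 7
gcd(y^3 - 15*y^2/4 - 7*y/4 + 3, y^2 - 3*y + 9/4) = 1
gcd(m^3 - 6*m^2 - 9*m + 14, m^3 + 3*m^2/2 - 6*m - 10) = m + 2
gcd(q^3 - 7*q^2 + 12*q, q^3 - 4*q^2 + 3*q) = q^2 - 3*q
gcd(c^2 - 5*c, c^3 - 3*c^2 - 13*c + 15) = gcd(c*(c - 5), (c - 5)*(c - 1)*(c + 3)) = c - 5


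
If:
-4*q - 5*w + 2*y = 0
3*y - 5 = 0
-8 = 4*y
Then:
No Solution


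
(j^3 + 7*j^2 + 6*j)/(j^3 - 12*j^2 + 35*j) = (j^2 + 7*j + 6)/(j^2 - 12*j + 35)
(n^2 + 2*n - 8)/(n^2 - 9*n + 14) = (n + 4)/(n - 7)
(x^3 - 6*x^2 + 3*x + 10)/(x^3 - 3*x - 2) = (x - 5)/(x + 1)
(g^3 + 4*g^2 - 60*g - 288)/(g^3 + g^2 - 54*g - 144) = (g + 6)/(g + 3)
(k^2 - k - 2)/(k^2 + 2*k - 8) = (k + 1)/(k + 4)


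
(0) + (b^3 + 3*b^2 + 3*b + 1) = b^3 + 3*b^2 + 3*b + 1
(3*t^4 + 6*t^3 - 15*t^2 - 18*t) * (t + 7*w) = 3*t^5 + 21*t^4*w + 6*t^4 + 42*t^3*w - 15*t^3 - 105*t^2*w - 18*t^2 - 126*t*w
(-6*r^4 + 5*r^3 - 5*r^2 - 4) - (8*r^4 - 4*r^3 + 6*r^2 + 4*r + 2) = -14*r^4 + 9*r^3 - 11*r^2 - 4*r - 6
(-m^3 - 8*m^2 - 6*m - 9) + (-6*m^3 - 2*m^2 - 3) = -7*m^3 - 10*m^2 - 6*m - 12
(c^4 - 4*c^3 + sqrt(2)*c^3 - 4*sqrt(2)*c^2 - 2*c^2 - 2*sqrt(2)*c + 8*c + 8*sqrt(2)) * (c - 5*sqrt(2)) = c^5 - 4*sqrt(2)*c^4 - 4*c^4 - 12*c^3 + 16*sqrt(2)*c^3 + 8*sqrt(2)*c^2 + 48*c^2 - 32*sqrt(2)*c + 20*c - 80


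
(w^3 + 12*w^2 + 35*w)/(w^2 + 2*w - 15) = w*(w + 7)/(w - 3)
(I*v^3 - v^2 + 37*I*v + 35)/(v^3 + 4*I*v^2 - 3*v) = (I*v^3 - v^2 + 37*I*v + 35)/(v*(v^2 + 4*I*v - 3))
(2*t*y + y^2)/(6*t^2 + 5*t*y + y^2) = y/(3*t + y)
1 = 1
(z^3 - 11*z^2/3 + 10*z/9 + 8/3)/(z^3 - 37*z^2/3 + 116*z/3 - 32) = (z + 2/3)/(z - 8)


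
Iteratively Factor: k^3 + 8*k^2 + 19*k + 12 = (k + 1)*(k^2 + 7*k + 12) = (k + 1)*(k + 3)*(k + 4)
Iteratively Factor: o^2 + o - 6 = (o - 2)*(o + 3)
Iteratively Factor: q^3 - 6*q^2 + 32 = (q - 4)*(q^2 - 2*q - 8) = (q - 4)^2*(q + 2)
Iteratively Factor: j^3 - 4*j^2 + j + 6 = (j - 3)*(j^2 - j - 2) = (j - 3)*(j + 1)*(j - 2)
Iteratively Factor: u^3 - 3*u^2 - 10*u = (u + 2)*(u^2 - 5*u) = u*(u + 2)*(u - 5)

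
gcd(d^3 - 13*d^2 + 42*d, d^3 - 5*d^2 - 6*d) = d^2 - 6*d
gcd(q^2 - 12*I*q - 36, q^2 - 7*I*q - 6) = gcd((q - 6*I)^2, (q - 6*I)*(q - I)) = q - 6*I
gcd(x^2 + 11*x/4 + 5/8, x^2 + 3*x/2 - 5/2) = x + 5/2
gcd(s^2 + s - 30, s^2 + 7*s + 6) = s + 6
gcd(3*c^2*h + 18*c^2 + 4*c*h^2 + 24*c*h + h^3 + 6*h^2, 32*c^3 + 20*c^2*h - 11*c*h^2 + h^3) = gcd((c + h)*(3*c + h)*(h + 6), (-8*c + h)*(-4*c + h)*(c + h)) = c + h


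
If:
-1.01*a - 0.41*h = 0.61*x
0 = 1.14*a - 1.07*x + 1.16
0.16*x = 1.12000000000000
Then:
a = 5.55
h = -24.09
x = 7.00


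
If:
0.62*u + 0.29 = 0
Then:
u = -0.47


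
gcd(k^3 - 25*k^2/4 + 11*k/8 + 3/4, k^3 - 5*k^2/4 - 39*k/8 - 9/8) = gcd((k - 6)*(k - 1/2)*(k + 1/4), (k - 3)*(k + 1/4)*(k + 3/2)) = k + 1/4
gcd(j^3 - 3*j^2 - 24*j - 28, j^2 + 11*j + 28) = 1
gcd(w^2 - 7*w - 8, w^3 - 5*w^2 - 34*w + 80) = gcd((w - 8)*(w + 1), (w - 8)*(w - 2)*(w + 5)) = w - 8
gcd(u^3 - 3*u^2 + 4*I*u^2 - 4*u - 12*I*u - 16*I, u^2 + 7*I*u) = 1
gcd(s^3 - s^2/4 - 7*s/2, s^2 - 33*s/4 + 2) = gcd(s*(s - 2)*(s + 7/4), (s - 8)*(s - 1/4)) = 1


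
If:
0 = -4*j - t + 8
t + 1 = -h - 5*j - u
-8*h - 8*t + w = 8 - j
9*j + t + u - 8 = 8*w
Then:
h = -268*w - 9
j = -65*w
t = 260*w + 8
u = 333*w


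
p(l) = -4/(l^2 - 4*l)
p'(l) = -4*(4 - 2*l)/(l^2 - 4*l)^2 = 8*(l - 2)/(l^2*(l - 4)^2)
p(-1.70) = -0.41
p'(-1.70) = -0.32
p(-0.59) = -1.48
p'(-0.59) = -2.83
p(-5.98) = -0.07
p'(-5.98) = -0.02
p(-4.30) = -0.11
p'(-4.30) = -0.04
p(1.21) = 1.18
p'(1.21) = -0.55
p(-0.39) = -2.34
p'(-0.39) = -6.52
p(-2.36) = -0.27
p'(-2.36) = -0.15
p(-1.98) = -0.34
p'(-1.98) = -0.23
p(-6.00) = -0.07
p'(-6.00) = -0.02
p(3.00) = 1.33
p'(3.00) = 0.89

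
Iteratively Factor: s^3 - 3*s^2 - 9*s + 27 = (s - 3)*(s^2 - 9) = (s - 3)^2*(s + 3)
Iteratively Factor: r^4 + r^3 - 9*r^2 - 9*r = (r - 3)*(r^3 + 4*r^2 + 3*r) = (r - 3)*(r + 3)*(r^2 + r) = r*(r - 3)*(r + 3)*(r + 1)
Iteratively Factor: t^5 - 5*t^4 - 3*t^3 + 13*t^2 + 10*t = (t - 5)*(t^4 - 3*t^2 - 2*t) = (t - 5)*(t - 2)*(t^3 + 2*t^2 + t) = (t - 5)*(t - 2)*(t + 1)*(t^2 + t) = (t - 5)*(t - 2)*(t + 1)^2*(t)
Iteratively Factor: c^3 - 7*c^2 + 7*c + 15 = (c - 5)*(c^2 - 2*c - 3) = (c - 5)*(c - 3)*(c + 1)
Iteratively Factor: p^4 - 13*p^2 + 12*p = (p - 1)*(p^3 + p^2 - 12*p) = (p - 3)*(p - 1)*(p^2 + 4*p) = (p - 3)*(p - 1)*(p + 4)*(p)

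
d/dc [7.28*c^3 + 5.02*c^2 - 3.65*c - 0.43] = 21.84*c^2 + 10.04*c - 3.65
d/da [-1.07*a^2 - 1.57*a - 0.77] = -2.14*a - 1.57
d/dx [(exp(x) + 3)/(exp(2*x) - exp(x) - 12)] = -exp(x)/(exp(2*x) - 8*exp(x) + 16)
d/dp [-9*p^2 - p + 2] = -18*p - 1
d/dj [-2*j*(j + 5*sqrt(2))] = -4*j - 10*sqrt(2)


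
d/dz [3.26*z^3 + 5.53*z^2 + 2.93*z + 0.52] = 9.78*z^2 + 11.06*z + 2.93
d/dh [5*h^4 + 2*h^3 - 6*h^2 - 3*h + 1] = 20*h^3 + 6*h^2 - 12*h - 3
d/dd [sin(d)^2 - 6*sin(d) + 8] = 2*(sin(d) - 3)*cos(d)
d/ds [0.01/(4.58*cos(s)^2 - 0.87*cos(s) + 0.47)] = (0.0916*cos(s) - 0.0087)*sin(s)/(4.58*cos(s)^2 - 0.87*cos(s) + 0.47)^2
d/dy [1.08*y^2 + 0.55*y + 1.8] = 2.16*y + 0.55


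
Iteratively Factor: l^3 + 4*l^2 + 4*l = (l + 2)*(l^2 + 2*l) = l*(l + 2)*(l + 2)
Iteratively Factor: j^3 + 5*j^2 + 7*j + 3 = (j + 1)*(j^2 + 4*j + 3) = (j + 1)*(j + 3)*(j + 1)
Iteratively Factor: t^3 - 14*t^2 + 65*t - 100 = (t - 5)*(t^2 - 9*t + 20) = (t - 5)*(t - 4)*(t - 5)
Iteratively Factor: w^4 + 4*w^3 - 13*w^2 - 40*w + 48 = (w + 4)*(w^3 - 13*w + 12) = (w - 3)*(w + 4)*(w^2 + 3*w - 4) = (w - 3)*(w - 1)*(w + 4)*(w + 4)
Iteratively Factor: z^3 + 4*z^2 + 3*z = (z)*(z^2 + 4*z + 3) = z*(z + 3)*(z + 1)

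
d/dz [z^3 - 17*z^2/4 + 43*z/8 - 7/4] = 3*z^2 - 17*z/2 + 43/8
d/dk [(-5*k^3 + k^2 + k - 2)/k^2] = (-5*k^3 - k + 4)/k^3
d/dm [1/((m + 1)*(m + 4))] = (-2*m - 5)/(m^4 + 10*m^3 + 33*m^2 + 40*m + 16)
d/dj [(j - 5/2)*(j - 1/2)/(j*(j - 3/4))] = (36*j^2 - 40*j + 15)/(j^2*(16*j^2 - 24*j + 9))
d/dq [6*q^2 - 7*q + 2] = 12*q - 7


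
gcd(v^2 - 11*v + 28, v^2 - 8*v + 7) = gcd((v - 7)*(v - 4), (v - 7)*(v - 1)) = v - 7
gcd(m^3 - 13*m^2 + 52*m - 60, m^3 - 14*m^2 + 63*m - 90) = m^2 - 11*m + 30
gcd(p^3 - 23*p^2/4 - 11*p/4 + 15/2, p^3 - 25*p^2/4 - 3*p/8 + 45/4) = p^2 - 19*p/4 - 15/2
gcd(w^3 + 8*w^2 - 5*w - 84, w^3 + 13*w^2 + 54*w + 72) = w + 4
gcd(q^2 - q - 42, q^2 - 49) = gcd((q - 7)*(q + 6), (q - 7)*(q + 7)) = q - 7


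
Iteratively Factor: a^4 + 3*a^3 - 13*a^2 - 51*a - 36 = (a + 3)*(a^3 - 13*a - 12) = (a - 4)*(a + 3)*(a^2 + 4*a + 3) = (a - 4)*(a + 3)^2*(a + 1)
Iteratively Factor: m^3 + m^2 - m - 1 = (m + 1)*(m^2 - 1) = (m - 1)*(m + 1)*(m + 1)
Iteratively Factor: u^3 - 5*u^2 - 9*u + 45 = (u - 5)*(u^2 - 9) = (u - 5)*(u - 3)*(u + 3)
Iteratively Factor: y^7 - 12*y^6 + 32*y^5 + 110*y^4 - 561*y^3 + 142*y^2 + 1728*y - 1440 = (y - 3)*(y^6 - 9*y^5 + 5*y^4 + 125*y^3 - 186*y^2 - 416*y + 480) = (y - 3)*(y - 1)*(y^5 - 8*y^4 - 3*y^3 + 122*y^2 - 64*y - 480) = (y - 4)*(y - 3)*(y - 1)*(y^4 - 4*y^3 - 19*y^2 + 46*y + 120) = (y - 5)*(y - 4)*(y - 3)*(y - 1)*(y^3 + y^2 - 14*y - 24) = (y - 5)*(y - 4)^2*(y - 3)*(y - 1)*(y^2 + 5*y + 6) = (y - 5)*(y - 4)^2*(y - 3)*(y - 1)*(y + 3)*(y + 2)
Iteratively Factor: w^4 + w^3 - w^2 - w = (w)*(w^3 + w^2 - w - 1) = w*(w + 1)*(w^2 - 1) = w*(w + 1)^2*(w - 1)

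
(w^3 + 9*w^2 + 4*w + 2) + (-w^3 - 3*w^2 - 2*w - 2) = 6*w^2 + 2*w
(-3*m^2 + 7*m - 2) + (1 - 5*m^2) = -8*m^2 + 7*m - 1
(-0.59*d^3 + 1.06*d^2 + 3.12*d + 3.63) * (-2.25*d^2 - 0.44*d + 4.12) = 1.3275*d^5 - 2.1254*d^4 - 9.9172*d^3 - 5.1731*d^2 + 11.2572*d + 14.9556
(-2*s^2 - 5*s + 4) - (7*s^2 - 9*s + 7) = -9*s^2 + 4*s - 3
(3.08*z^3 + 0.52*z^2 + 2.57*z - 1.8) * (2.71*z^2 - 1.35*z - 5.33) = 8.3468*z^5 - 2.7488*z^4 - 10.1537*z^3 - 11.1191*z^2 - 11.2681*z + 9.594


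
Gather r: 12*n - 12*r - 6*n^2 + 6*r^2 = -6*n^2 + 12*n + 6*r^2 - 12*r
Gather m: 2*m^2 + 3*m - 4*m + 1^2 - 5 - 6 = 2*m^2 - m - 10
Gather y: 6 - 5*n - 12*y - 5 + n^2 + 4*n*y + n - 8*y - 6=n^2 - 4*n + y*(4*n - 20) - 5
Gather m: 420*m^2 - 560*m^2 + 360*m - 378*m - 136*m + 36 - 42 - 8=-140*m^2 - 154*m - 14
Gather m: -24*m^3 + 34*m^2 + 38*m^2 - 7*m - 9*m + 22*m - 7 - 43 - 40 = -24*m^3 + 72*m^2 + 6*m - 90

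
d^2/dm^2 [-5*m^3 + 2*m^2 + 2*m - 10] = 4 - 30*m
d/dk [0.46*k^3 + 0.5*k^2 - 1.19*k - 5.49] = 1.38*k^2 + 1.0*k - 1.19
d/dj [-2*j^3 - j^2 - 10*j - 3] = -6*j^2 - 2*j - 10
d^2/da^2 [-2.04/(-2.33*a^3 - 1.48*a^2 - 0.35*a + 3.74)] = (-(28.5192*a + 6.0384)*(2.33*a^3 + 1.48*a^2 + 0.35*a - 3.74) + 2.04*(6.99*a^2 + 2.96*a + 0.35)*(13.98*a^2 + 5.92*a + 0.7))/(2.33*a^3 + 1.48*a^2 + 0.35*a - 3.74)^3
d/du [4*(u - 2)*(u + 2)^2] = 4*(u + 2)*(3*u - 2)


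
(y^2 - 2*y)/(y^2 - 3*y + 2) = y/(y - 1)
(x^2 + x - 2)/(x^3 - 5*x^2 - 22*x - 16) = (x - 1)/(x^2 - 7*x - 8)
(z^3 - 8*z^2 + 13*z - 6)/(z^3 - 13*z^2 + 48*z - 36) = (z - 1)/(z - 6)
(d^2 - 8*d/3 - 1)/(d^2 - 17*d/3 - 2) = (d - 3)/(d - 6)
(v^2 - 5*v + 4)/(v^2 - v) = (v - 4)/v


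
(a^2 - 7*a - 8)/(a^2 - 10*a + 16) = (a + 1)/(a - 2)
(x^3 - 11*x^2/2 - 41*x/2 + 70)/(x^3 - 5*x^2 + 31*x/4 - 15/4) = 2*(x^2 - 3*x - 28)/(2*x^2 - 5*x + 3)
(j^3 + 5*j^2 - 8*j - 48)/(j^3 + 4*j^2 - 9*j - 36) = (j + 4)/(j + 3)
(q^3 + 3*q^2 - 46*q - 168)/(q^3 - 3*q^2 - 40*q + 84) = (q + 4)/(q - 2)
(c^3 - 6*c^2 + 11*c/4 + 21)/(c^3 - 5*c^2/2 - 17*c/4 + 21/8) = 2*(c - 4)/(2*c - 1)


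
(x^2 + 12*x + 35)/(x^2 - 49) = (x + 5)/(x - 7)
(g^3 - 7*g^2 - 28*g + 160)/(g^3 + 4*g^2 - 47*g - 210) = (g^2 - 12*g + 32)/(g^2 - g - 42)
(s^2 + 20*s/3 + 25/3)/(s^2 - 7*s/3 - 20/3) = (s + 5)/(s - 4)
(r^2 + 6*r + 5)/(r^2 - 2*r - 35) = (r + 1)/(r - 7)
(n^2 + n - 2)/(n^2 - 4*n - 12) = (n - 1)/(n - 6)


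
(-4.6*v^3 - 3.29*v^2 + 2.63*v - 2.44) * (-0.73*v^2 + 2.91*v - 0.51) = 3.358*v^5 - 10.9843*v^4 - 9.1478*v^3 + 11.1124*v^2 - 8.4417*v + 1.2444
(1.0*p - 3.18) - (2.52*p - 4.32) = 1.14 - 1.52*p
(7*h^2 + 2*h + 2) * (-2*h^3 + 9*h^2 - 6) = -14*h^5 + 59*h^4 + 14*h^3 - 24*h^2 - 12*h - 12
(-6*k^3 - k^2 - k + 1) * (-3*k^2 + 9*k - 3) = 18*k^5 - 51*k^4 + 12*k^3 - 9*k^2 + 12*k - 3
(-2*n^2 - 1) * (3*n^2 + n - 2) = -6*n^4 - 2*n^3 + n^2 - n + 2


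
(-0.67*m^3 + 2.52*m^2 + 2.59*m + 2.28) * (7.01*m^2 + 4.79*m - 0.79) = -4.6967*m^5 + 14.4559*m^4 + 30.756*m^3 + 26.3981*m^2 + 8.8751*m - 1.8012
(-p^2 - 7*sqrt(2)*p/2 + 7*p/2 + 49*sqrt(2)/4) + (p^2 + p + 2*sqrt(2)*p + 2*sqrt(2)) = -3*sqrt(2)*p/2 + 9*p/2 + 57*sqrt(2)/4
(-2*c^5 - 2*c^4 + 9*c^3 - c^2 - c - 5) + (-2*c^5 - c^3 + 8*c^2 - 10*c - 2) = -4*c^5 - 2*c^4 + 8*c^3 + 7*c^2 - 11*c - 7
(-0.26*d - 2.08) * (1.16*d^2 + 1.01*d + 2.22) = -0.3016*d^3 - 2.6754*d^2 - 2.678*d - 4.6176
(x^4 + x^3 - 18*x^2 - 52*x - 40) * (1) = x^4 + x^3 - 18*x^2 - 52*x - 40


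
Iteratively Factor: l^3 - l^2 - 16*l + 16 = (l - 4)*(l^2 + 3*l - 4) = (l - 4)*(l - 1)*(l + 4)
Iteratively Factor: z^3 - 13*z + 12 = (z + 4)*(z^2 - 4*z + 3) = (z - 1)*(z + 4)*(z - 3)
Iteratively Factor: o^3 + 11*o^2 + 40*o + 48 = (o + 3)*(o^2 + 8*o + 16) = (o + 3)*(o + 4)*(o + 4)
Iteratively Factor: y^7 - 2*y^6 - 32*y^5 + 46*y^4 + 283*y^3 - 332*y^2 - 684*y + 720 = (y + 4)*(y^6 - 6*y^5 - 8*y^4 + 78*y^3 - 29*y^2 - 216*y + 180) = (y - 5)*(y + 4)*(y^5 - y^4 - 13*y^3 + 13*y^2 + 36*y - 36) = (y - 5)*(y + 2)*(y + 4)*(y^4 - 3*y^3 - 7*y^2 + 27*y - 18) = (y - 5)*(y - 3)*(y + 2)*(y + 4)*(y^3 - 7*y + 6) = (y - 5)*(y - 3)*(y - 2)*(y + 2)*(y + 4)*(y^2 + 2*y - 3) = (y - 5)*(y - 3)*(y - 2)*(y - 1)*(y + 2)*(y + 4)*(y + 3)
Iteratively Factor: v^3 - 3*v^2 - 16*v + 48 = (v - 3)*(v^2 - 16) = (v - 4)*(v - 3)*(v + 4)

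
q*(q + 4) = q^2 + 4*q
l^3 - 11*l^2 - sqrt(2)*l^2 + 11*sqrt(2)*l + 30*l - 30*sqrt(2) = (l - 6)*(l - 5)*(l - sqrt(2))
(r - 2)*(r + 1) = r^2 - r - 2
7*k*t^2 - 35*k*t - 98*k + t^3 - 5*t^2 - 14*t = (7*k + t)*(t - 7)*(t + 2)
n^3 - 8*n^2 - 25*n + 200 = (n - 8)*(n - 5)*(n + 5)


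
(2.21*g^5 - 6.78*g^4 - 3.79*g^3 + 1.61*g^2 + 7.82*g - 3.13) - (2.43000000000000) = 2.21*g^5 - 6.78*g^4 - 3.79*g^3 + 1.61*g^2 + 7.82*g - 5.56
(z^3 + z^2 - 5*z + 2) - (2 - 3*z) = z^3 + z^2 - 2*z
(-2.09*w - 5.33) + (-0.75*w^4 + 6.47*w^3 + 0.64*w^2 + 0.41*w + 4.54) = -0.75*w^4 + 6.47*w^3 + 0.64*w^2 - 1.68*w - 0.79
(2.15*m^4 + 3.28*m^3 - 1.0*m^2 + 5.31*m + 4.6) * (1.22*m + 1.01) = 2.623*m^5 + 6.1731*m^4 + 2.0928*m^3 + 5.4682*m^2 + 10.9751*m + 4.646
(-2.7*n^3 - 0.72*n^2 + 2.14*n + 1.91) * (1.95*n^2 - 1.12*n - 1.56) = -5.265*n^5 + 1.62*n^4 + 9.1914*n^3 + 2.4509*n^2 - 5.4776*n - 2.9796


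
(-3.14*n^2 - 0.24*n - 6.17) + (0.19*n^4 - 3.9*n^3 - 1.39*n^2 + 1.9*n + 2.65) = 0.19*n^4 - 3.9*n^3 - 4.53*n^2 + 1.66*n - 3.52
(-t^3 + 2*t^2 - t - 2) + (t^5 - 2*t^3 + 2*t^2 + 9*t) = t^5 - 3*t^3 + 4*t^2 + 8*t - 2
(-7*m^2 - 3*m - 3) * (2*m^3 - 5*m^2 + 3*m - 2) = -14*m^5 + 29*m^4 - 12*m^3 + 20*m^2 - 3*m + 6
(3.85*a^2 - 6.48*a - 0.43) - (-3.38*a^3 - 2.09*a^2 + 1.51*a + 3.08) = 3.38*a^3 + 5.94*a^2 - 7.99*a - 3.51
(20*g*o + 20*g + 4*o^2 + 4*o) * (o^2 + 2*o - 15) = 20*g*o^3 + 60*g*o^2 - 260*g*o - 300*g + 4*o^4 + 12*o^3 - 52*o^2 - 60*o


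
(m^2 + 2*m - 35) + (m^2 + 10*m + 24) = 2*m^2 + 12*m - 11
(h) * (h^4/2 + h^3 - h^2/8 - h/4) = h^5/2 + h^4 - h^3/8 - h^2/4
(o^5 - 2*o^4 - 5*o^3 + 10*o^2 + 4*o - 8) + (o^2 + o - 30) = o^5 - 2*o^4 - 5*o^3 + 11*o^2 + 5*o - 38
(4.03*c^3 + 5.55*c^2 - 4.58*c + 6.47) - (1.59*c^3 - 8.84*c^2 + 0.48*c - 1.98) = 2.44*c^3 + 14.39*c^2 - 5.06*c + 8.45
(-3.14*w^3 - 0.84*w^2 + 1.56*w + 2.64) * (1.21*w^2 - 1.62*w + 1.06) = -3.7994*w^5 + 4.0704*w^4 - 0.0800000000000003*w^3 - 0.2232*w^2 - 2.6232*w + 2.7984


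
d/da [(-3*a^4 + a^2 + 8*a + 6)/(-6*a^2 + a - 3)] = (36*a^5 - 9*a^4 + 36*a^3 + 49*a^2 + 66*a - 30)/(36*a^4 - 12*a^3 + 37*a^2 - 6*a + 9)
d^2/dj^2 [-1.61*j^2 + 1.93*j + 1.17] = -3.22000000000000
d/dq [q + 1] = 1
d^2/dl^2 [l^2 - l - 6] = 2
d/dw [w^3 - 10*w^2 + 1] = w*(3*w - 20)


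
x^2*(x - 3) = x^3 - 3*x^2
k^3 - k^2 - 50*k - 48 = (k - 8)*(k + 1)*(k + 6)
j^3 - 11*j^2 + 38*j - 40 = (j - 5)*(j - 4)*(j - 2)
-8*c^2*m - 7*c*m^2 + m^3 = m*(-8*c + m)*(c + m)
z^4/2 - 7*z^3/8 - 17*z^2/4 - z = z*(z/2 + 1)*(z - 4)*(z + 1/4)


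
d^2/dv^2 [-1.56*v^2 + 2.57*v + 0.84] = -3.12000000000000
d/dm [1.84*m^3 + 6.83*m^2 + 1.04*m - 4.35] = 5.52*m^2 + 13.66*m + 1.04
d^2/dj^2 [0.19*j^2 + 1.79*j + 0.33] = 0.380000000000000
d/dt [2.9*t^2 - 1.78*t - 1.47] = 5.8*t - 1.78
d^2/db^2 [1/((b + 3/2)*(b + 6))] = 4*(4*(b + 6)^2 + 2*(b + 6)*(2*b + 3) + (2*b + 3)^2)/((b + 6)^3*(2*b + 3)^3)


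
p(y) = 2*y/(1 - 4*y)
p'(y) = 8*y/(1 - 4*y)^2 + 2/(1 - 4*y)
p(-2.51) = -0.45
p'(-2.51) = 0.02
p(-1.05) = -0.40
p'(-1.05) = 0.07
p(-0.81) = -0.38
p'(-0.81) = 0.11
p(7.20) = -0.52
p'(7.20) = 0.00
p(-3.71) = -0.47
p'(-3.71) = 0.01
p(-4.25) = -0.47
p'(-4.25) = 0.01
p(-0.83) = -0.38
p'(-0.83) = 0.11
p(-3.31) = -0.46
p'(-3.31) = 0.01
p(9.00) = -0.51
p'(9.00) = 0.00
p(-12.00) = -0.49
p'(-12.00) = 0.00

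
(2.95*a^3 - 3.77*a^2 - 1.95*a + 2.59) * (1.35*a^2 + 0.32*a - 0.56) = 3.9825*a^5 - 4.1455*a^4 - 5.4909*a^3 + 4.9837*a^2 + 1.9208*a - 1.4504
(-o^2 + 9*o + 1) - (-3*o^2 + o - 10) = 2*o^2 + 8*o + 11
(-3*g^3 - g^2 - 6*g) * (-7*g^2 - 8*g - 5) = 21*g^5 + 31*g^4 + 65*g^3 + 53*g^2 + 30*g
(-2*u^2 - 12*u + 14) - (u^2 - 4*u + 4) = -3*u^2 - 8*u + 10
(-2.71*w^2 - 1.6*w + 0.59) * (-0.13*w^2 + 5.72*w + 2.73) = 0.3523*w^4 - 15.2932*w^3 - 16.627*w^2 - 0.993200000000001*w + 1.6107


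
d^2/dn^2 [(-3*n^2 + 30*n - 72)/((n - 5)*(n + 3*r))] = 6*(2*(n - 5)^3*(n + 3*r) + (n - 5)^2*(n + 3*r)^2 + (n - 5)^2*(-n^2 + 10*n - 24) + (n - 5)*(n + 3*r)*(-n^2 + 10*n - 24) + (n + 3*r)^2*(-n^2 + 10*n - 24))/((n - 5)^3*(n + 3*r)^3)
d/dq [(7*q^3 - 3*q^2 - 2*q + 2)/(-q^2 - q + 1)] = q*(-7*q^3 - 14*q^2 + 22*q - 2)/(q^4 + 2*q^3 - q^2 - 2*q + 1)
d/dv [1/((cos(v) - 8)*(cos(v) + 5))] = (2*cos(v) - 3)*sin(v)/((cos(v) - 8)^2*(cos(v) + 5)^2)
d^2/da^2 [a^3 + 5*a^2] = 6*a + 10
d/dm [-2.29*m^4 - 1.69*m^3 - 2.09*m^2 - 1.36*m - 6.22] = -9.16*m^3 - 5.07*m^2 - 4.18*m - 1.36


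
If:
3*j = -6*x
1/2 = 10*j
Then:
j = 1/20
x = -1/40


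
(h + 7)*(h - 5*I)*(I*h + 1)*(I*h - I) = -h^4 - 6*h^3 + 6*I*h^3 + 12*h^2 + 36*I*h^2 + 30*h - 42*I*h - 35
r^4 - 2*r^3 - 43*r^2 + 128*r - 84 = (r - 6)*(r - 2)*(r - 1)*(r + 7)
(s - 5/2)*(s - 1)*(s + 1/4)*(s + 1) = s^4 - 9*s^3/4 - 13*s^2/8 + 9*s/4 + 5/8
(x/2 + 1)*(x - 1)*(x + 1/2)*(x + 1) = x^4/2 + 5*x^3/4 - 5*x/4 - 1/2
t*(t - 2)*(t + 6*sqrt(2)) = t^3 - 2*t^2 + 6*sqrt(2)*t^2 - 12*sqrt(2)*t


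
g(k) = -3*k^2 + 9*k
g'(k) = 9 - 6*k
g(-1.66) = -23.21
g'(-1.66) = 18.96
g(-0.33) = -3.30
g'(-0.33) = 10.98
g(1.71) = 6.62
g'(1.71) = -1.26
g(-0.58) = -6.23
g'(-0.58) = 12.48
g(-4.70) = -108.57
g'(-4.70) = 37.20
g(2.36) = 4.53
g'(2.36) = -5.16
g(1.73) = 6.59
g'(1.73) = -1.38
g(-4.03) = -84.99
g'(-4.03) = 33.18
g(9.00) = -162.00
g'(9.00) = -45.00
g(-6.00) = -162.00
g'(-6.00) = 45.00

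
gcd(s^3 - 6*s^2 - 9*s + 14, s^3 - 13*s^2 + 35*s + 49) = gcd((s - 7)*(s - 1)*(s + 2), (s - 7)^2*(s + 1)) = s - 7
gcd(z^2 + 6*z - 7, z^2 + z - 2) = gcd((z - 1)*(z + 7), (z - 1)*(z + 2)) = z - 1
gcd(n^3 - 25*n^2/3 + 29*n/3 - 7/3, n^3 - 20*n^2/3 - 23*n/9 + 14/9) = n^2 - 22*n/3 + 7/3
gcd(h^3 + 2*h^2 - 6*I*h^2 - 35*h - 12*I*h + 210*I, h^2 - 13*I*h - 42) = h - 6*I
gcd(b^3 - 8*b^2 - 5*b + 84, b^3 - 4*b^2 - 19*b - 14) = b - 7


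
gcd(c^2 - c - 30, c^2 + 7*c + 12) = 1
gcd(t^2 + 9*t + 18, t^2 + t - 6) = t + 3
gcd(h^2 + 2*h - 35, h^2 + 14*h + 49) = h + 7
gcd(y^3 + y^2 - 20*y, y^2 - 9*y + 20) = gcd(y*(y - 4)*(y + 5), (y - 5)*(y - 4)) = y - 4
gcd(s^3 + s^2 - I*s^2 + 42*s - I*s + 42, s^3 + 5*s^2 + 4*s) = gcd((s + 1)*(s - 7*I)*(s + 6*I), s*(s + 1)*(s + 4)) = s + 1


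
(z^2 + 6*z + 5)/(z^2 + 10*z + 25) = (z + 1)/(z + 5)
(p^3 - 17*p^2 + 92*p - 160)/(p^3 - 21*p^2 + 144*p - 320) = (p - 4)/(p - 8)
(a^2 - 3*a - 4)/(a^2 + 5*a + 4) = (a - 4)/(a + 4)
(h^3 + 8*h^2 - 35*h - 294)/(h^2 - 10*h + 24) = (h^2 + 14*h + 49)/(h - 4)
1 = 1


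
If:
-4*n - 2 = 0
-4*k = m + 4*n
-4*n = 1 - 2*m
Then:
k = 5/8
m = -1/2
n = -1/2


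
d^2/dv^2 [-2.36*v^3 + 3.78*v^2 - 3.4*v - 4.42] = 7.56 - 14.16*v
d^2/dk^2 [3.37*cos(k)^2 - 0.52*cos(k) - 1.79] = 0.52*cos(k) - 6.74*cos(2*k)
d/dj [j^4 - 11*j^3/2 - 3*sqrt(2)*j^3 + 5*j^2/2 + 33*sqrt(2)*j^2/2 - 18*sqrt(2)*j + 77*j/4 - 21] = 4*j^3 - 33*j^2/2 - 9*sqrt(2)*j^2 + 5*j + 33*sqrt(2)*j - 18*sqrt(2) + 77/4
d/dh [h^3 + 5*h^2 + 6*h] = 3*h^2 + 10*h + 6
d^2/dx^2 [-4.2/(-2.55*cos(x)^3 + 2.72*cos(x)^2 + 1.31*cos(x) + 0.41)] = (-491.589*(1.0*sin(x)^2 + 0.711111111111111*cos(x) - 0.82875816993464)^2*sin(x)^2 + (2.5305*cos(x) - 22.848*cos(2*x) + 24.0975*cos(3*x))*(-2.55*cos(x)^3 + 2.72*cos(x)^2 + 1.31*cos(x) + 0.41))/(-2.55*cos(x)^3 + 2.72*cos(x)^2 + 1.31*cos(x) + 0.41)^3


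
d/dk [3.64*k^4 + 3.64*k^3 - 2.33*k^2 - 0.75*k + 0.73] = 14.56*k^3 + 10.92*k^2 - 4.66*k - 0.75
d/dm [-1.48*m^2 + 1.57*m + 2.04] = 1.57 - 2.96*m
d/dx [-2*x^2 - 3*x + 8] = -4*x - 3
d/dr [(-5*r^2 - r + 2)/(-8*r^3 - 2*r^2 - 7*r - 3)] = (-40*r^4 - 16*r^3 + 81*r^2 + 38*r + 17)/(64*r^6 + 32*r^5 + 116*r^4 + 76*r^3 + 61*r^2 + 42*r + 9)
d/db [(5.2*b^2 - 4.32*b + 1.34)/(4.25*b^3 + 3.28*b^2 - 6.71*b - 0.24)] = (-22.1*b^4 + 36.72*b^3 - 37.8074*b^2 - 11.2864*b + 10.0282)/(18.0625*b^6 + 27.88*b^5 - 46.2766*b^4 - 46.0576*b^3 + 43.4497*b^2 + 3.2208*b + 0.0576)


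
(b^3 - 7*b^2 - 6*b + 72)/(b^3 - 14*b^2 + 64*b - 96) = (b + 3)/(b - 4)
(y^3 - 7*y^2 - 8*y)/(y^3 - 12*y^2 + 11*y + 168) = y*(y + 1)/(y^2 - 4*y - 21)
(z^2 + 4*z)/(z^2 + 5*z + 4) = z/(z + 1)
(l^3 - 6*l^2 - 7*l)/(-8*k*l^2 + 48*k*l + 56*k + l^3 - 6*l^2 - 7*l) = -l/(8*k - l)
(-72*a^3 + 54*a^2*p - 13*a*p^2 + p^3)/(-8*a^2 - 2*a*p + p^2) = (18*a^2 - 9*a*p + p^2)/(2*a + p)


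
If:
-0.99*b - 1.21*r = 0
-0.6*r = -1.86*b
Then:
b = 0.00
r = 0.00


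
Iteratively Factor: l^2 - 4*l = (l)*(l - 4)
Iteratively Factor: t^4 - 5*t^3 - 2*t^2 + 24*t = (t)*(t^3 - 5*t^2 - 2*t + 24) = t*(t + 2)*(t^2 - 7*t + 12) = t*(t - 3)*(t + 2)*(t - 4)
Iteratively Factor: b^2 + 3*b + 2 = (b + 2)*(b + 1)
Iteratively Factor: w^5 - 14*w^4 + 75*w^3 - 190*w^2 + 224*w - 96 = (w - 4)*(w^4 - 10*w^3 + 35*w^2 - 50*w + 24) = (w - 4)*(w - 1)*(w^3 - 9*w^2 + 26*w - 24) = (w - 4)*(w - 2)*(w - 1)*(w^2 - 7*w + 12) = (w - 4)*(w - 3)*(w - 2)*(w - 1)*(w - 4)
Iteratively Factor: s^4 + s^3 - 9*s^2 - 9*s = (s + 3)*(s^3 - 2*s^2 - 3*s) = (s + 1)*(s + 3)*(s^2 - 3*s) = s*(s + 1)*(s + 3)*(s - 3)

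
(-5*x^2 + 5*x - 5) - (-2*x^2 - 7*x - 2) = -3*x^2 + 12*x - 3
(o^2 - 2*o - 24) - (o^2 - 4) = -2*o - 20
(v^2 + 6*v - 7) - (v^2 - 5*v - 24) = 11*v + 17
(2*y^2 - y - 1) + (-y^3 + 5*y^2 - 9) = -y^3 + 7*y^2 - y - 10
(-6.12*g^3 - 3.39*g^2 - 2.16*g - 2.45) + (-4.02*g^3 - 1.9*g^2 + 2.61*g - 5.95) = -10.14*g^3 - 5.29*g^2 + 0.45*g - 8.4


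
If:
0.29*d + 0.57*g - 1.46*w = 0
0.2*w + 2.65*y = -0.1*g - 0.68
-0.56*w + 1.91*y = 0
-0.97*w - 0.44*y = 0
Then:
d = 13.37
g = -6.80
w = 0.00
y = 0.00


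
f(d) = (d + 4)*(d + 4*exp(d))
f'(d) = d + (d + 4)*(4*exp(d) + 1) + 4*exp(d)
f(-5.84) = 10.72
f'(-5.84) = -7.69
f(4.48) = 3030.91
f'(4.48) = 3358.82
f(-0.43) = 7.75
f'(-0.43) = 15.03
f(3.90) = 1591.93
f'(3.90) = 1770.53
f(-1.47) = -1.39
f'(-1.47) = 4.31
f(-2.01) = -2.93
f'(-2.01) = 1.58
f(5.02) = 5508.20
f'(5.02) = 6082.61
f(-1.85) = -2.63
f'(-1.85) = 2.28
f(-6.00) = 11.98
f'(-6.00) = -8.01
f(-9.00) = 45.00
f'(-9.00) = -14.00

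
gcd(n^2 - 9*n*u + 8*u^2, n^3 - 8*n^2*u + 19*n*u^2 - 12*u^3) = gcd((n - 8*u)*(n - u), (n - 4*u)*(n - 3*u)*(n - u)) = -n + u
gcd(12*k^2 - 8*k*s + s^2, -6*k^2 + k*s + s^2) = -2*k + s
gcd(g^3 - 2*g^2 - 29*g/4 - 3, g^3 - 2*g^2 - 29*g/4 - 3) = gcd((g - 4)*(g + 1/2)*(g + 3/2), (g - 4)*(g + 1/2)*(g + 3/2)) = g^3 - 2*g^2 - 29*g/4 - 3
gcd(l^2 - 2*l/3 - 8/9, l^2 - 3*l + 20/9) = l - 4/3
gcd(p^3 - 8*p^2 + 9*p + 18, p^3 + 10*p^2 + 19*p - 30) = 1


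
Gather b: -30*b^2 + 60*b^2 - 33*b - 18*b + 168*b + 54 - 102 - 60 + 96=30*b^2 + 117*b - 12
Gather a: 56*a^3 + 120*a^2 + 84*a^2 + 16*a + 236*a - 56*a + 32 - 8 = 56*a^3 + 204*a^2 + 196*a + 24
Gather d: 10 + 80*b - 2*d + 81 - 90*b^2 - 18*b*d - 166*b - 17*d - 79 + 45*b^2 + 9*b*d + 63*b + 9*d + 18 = -45*b^2 - 23*b + d*(-9*b - 10) + 30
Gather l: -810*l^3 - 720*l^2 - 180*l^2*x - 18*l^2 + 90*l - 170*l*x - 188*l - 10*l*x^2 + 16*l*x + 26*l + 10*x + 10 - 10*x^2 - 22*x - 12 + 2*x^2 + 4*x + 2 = -810*l^3 + l^2*(-180*x - 738) + l*(-10*x^2 - 154*x - 72) - 8*x^2 - 8*x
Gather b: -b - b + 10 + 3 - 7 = 6 - 2*b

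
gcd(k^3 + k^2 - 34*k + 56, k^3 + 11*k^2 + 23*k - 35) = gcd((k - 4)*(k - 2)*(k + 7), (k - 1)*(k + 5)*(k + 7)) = k + 7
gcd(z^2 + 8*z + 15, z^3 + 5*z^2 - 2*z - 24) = z + 3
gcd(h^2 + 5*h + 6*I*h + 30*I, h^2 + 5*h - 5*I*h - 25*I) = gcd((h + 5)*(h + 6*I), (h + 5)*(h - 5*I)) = h + 5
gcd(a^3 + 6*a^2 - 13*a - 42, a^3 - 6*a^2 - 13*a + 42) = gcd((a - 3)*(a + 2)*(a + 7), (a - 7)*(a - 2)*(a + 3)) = 1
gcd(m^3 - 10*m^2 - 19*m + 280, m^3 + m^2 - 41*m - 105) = m^2 - 2*m - 35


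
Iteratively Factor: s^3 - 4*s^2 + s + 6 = (s - 3)*(s^2 - s - 2) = (s - 3)*(s - 2)*(s + 1)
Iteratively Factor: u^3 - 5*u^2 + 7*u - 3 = (u - 1)*(u^2 - 4*u + 3) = (u - 1)^2*(u - 3)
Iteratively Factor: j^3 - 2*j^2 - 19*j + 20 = (j - 1)*(j^2 - j - 20) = (j - 1)*(j + 4)*(j - 5)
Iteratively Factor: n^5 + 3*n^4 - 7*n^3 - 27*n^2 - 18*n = (n + 2)*(n^4 + n^3 - 9*n^2 - 9*n) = n*(n + 2)*(n^3 + n^2 - 9*n - 9) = n*(n + 2)*(n + 3)*(n^2 - 2*n - 3) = n*(n + 1)*(n + 2)*(n + 3)*(n - 3)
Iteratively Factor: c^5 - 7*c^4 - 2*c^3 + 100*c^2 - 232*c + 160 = (c + 4)*(c^4 - 11*c^3 + 42*c^2 - 68*c + 40) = (c - 2)*(c + 4)*(c^3 - 9*c^2 + 24*c - 20) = (c - 5)*(c - 2)*(c + 4)*(c^2 - 4*c + 4) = (c - 5)*(c - 2)^2*(c + 4)*(c - 2)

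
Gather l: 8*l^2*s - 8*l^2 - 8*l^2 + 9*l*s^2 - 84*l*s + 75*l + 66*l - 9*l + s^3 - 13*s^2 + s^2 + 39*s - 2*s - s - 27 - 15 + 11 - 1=l^2*(8*s - 16) + l*(9*s^2 - 84*s + 132) + s^3 - 12*s^2 + 36*s - 32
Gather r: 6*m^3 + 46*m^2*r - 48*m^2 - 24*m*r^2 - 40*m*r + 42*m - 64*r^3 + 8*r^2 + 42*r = 6*m^3 - 48*m^2 + 42*m - 64*r^3 + r^2*(8 - 24*m) + r*(46*m^2 - 40*m + 42)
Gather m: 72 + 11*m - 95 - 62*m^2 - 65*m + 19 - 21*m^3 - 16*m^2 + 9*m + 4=-21*m^3 - 78*m^2 - 45*m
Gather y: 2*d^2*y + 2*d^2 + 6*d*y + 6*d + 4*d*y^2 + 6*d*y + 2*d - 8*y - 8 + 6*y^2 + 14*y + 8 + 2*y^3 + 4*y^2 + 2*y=2*d^2 + 8*d + 2*y^3 + y^2*(4*d + 10) + y*(2*d^2 + 12*d + 8)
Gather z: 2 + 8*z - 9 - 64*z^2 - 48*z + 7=-64*z^2 - 40*z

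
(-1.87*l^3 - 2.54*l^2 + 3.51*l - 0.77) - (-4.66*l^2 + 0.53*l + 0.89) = -1.87*l^3 + 2.12*l^2 + 2.98*l - 1.66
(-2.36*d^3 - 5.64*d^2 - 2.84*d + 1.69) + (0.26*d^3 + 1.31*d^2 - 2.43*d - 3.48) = -2.1*d^3 - 4.33*d^2 - 5.27*d - 1.79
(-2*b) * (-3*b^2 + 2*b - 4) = 6*b^3 - 4*b^2 + 8*b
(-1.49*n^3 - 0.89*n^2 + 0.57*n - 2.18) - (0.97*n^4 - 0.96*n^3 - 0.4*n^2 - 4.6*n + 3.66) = -0.97*n^4 - 0.53*n^3 - 0.49*n^2 + 5.17*n - 5.84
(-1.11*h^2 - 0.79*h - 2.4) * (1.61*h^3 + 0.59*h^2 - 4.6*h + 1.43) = -1.7871*h^5 - 1.9268*h^4 + 0.7759*h^3 + 0.6307*h^2 + 9.9103*h - 3.432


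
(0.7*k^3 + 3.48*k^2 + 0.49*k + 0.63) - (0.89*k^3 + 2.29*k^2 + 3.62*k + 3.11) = -0.19*k^3 + 1.19*k^2 - 3.13*k - 2.48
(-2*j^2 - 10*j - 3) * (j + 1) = -2*j^3 - 12*j^2 - 13*j - 3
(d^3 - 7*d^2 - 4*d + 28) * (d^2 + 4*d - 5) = d^5 - 3*d^4 - 37*d^3 + 47*d^2 + 132*d - 140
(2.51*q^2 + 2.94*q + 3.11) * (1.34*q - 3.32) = 3.3634*q^3 - 4.3936*q^2 - 5.5934*q - 10.3252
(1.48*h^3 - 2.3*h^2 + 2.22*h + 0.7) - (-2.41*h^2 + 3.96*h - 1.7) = 1.48*h^3 + 0.11*h^2 - 1.74*h + 2.4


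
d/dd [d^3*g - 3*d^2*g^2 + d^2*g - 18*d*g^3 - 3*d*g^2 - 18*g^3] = g*(3*d^2 - 6*d*g + 2*d - 18*g^2 - 3*g)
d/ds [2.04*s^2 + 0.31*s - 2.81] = 4.08*s + 0.31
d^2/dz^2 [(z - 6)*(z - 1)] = 2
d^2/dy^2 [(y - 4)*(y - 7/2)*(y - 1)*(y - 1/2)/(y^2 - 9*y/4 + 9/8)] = 4*(256*y^6 - 1728*y^5 + 4752*y^4 - 5760*y^3 + 2568*y^2 + 540*y - 639)/(512*y^6 - 3456*y^5 + 9504*y^4 - 13608*y^3 + 10692*y^2 - 4374*y + 729)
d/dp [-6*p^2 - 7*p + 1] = -12*p - 7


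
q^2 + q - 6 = (q - 2)*(q + 3)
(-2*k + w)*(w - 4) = -2*k*w + 8*k + w^2 - 4*w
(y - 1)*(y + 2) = y^2 + y - 2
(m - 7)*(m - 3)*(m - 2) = m^3 - 12*m^2 + 41*m - 42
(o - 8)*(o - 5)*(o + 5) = o^3 - 8*o^2 - 25*o + 200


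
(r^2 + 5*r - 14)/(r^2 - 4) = (r + 7)/(r + 2)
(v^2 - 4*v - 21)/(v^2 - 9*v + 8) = (v^2 - 4*v - 21)/(v^2 - 9*v + 8)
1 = 1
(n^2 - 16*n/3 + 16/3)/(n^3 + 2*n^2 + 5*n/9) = 3*(3*n^2 - 16*n + 16)/(n*(9*n^2 + 18*n + 5))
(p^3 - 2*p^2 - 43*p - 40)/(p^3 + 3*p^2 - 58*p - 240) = (p + 1)/(p + 6)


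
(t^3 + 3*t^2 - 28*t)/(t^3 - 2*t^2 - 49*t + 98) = t*(t - 4)/(t^2 - 9*t + 14)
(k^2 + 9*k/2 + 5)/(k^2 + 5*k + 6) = (k + 5/2)/(k + 3)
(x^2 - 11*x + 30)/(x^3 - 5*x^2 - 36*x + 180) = 1/(x + 6)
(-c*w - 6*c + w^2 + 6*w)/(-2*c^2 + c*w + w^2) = (w + 6)/(2*c + w)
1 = 1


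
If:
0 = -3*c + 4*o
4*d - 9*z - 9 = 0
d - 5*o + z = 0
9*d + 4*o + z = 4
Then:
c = -80/1431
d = 29/53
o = -20/477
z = -361/477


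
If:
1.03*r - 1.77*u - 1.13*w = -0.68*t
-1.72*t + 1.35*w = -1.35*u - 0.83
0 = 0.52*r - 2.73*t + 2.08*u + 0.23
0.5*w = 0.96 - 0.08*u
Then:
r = 6.99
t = 5.68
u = 5.59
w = 1.02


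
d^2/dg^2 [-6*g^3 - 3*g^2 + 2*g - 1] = -36*g - 6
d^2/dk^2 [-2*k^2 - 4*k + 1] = -4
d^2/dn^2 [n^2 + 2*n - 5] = 2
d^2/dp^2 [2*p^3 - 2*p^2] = 12*p - 4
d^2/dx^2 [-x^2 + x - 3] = -2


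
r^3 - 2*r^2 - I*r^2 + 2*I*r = r*(r - 2)*(r - I)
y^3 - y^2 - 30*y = y*(y - 6)*(y + 5)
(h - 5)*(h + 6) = h^2 + h - 30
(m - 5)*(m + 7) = m^2 + 2*m - 35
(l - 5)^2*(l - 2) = l^3 - 12*l^2 + 45*l - 50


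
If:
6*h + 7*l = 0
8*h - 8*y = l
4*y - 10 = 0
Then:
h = 70/31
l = -60/31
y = 5/2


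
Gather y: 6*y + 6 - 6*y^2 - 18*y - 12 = -6*y^2 - 12*y - 6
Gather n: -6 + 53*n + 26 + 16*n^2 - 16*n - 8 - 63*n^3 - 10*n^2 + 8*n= -63*n^3 + 6*n^2 + 45*n + 12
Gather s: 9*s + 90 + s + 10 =10*s + 100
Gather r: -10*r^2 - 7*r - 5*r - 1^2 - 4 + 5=-10*r^2 - 12*r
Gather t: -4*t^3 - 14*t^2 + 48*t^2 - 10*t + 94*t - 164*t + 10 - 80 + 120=-4*t^3 + 34*t^2 - 80*t + 50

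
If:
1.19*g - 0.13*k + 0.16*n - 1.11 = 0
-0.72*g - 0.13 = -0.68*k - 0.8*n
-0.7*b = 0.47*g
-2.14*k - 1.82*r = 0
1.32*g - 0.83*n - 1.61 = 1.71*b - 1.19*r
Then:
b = -0.41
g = 0.62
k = -0.99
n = 1.56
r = 1.16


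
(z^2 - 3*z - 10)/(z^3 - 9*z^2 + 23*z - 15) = (z + 2)/(z^2 - 4*z + 3)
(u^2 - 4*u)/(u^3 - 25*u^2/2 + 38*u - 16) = 2*u/(2*u^2 - 17*u + 8)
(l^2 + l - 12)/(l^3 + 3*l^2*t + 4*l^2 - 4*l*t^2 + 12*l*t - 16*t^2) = (3 - l)/(-l^2 - 3*l*t + 4*t^2)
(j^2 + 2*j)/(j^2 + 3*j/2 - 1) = 2*j/(2*j - 1)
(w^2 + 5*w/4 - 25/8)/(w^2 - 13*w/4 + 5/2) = (w + 5/2)/(w - 2)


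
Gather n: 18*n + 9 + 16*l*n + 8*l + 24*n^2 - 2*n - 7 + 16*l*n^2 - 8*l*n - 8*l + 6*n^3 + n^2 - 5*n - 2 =6*n^3 + n^2*(16*l + 25) + n*(8*l + 11)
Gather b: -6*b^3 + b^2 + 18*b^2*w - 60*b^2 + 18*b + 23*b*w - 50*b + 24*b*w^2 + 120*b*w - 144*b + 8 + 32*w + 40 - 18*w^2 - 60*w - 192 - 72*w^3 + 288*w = -6*b^3 + b^2*(18*w - 59) + b*(24*w^2 + 143*w - 176) - 72*w^3 - 18*w^2 + 260*w - 144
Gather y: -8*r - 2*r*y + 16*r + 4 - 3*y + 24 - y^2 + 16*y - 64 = 8*r - y^2 + y*(13 - 2*r) - 36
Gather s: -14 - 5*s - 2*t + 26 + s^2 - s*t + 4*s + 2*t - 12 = s^2 + s*(-t - 1)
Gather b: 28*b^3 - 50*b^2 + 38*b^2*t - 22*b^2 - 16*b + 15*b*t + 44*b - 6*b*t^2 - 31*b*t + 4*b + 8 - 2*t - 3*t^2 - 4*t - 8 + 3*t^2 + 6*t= 28*b^3 + b^2*(38*t - 72) + b*(-6*t^2 - 16*t + 32)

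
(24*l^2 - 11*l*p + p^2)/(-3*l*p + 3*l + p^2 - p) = (-8*l + p)/(p - 1)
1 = 1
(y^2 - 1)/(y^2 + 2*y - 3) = (y + 1)/(y + 3)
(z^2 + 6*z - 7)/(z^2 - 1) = (z + 7)/(z + 1)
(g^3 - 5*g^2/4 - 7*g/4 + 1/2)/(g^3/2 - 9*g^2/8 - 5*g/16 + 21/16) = 4*(4*g^2 - 9*g + 2)/(8*g^2 - 26*g + 21)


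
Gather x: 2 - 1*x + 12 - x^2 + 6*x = -x^2 + 5*x + 14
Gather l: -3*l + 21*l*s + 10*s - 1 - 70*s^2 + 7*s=l*(21*s - 3) - 70*s^2 + 17*s - 1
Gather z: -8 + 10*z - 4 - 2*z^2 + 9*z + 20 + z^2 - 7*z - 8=-z^2 + 12*z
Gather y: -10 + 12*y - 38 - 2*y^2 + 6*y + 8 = -2*y^2 + 18*y - 40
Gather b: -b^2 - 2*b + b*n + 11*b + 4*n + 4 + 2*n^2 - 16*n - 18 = -b^2 + b*(n + 9) + 2*n^2 - 12*n - 14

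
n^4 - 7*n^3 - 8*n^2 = n^2*(n - 8)*(n + 1)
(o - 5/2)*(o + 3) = o^2 + o/2 - 15/2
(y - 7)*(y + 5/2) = y^2 - 9*y/2 - 35/2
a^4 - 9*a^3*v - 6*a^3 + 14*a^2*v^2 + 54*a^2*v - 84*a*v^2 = a*(a - 6)*(a - 7*v)*(a - 2*v)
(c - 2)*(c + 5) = c^2 + 3*c - 10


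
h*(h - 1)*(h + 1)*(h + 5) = h^4 + 5*h^3 - h^2 - 5*h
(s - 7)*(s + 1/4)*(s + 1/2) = s^3 - 25*s^2/4 - 41*s/8 - 7/8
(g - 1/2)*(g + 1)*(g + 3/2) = g^3 + 2*g^2 + g/4 - 3/4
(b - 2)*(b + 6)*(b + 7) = b^3 + 11*b^2 + 16*b - 84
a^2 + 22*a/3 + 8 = (a + 4/3)*(a + 6)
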